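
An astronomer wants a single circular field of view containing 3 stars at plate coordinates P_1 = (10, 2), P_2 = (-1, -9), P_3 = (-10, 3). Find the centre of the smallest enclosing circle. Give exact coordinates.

(-1/14, 15/14)

Side lengths²: P_1P_2² = 242, P_1P_3² = 401, P_2P_3² = 225.
Since P_1P_3² = 401 < 242 + 225 = 467, the triangle is acute, so the smallest enclosing circle is the circumcircle.
Circumcentre = (-1/14, 15/14), r² = 10025/98.
Centre = (-1/14, 15/14).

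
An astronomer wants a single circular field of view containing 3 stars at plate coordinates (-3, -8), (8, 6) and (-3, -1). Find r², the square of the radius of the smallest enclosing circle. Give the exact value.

79.25

Call the three points A, B, C in the order given.
Side lengths²: AB² = 317, AC² = 49, BC² = 170.
Since AB² = 317 ≥ 170 + 49 = 219, the angle opposite AB is not acute, so the smallest enclosing circle has AB as diameter.
Centre = midpoint of AB = (2.5, -1), r² = 317/4 = 79.25.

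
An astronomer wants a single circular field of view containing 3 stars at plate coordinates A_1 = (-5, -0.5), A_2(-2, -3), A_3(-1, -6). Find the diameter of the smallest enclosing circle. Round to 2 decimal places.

6.80

Side lengths²: A_1A_2² = 15.25, A_1A_3² = 46.25, A_2A_3² = 10.
Since A_1A_3² = 46.25 ≥ 15.25 + 10 = 25.25, the angle opposite A_1A_3 is not acute, so the smallest enclosing circle has A_1A_3 as diameter.
Centre = midpoint of A_1A_3 = (-3, -3.25), r² = 46.25/4 = 11.5625.
Diameter = 2r = 2√(11.5625) ≈ 6.80.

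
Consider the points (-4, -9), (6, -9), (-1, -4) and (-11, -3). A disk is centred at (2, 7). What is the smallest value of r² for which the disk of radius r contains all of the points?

292

The required radius is the distance from (2, 7) to the farthest point.
Squared distances: 292, 272, 130, 269.
Maximum is 292, attained at (-4, -9).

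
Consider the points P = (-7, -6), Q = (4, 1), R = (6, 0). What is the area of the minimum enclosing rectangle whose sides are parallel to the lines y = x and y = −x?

In coordinates u = x + y, v = x − y the rectangle is axis-aligned; the map (x,y)→(u,v) scales areas by 2.
u-values: -13, 5, 6; range = 6 − (-13) = 19.
v-values: -1, 3, 6; range = 6 − (-1) = 7.
Area = (19 × 7) / 2 = 66.5.

66.5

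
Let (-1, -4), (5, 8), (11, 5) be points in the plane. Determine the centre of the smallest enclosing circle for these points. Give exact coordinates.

Call the three points A, B, C in the order given.
Side lengths²: AB² = 180, AC² = 225, BC² = 45.
Since AC² = 225 ≥ 180 + 45 = 225, the angle opposite AC is not acute, so the smallest enclosing circle has AC as diameter.
Centre = midpoint of AC = (5, 0.5), r² = 225/4 = 56.25.
Centre = (5, 0.5).

(5, 0.5)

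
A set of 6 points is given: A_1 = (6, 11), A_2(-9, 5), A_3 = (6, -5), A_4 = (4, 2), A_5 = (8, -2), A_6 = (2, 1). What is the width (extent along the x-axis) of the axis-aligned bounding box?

max x = 8, min x = -9, so width = 17.

17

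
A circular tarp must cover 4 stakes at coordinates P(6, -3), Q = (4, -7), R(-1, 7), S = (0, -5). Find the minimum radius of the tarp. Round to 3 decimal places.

By Welzl's lemma the MEC is supported by two points (diametrically opposite) or three points (on a circumcircle).
The farthest pair is Q–R with squared distance 221. The circle on this segment as diameter has centre (1.5, 0) and r² = 221/4 = 55.25.
Check P: distance² to centre = 29.25 ≤ 55.25, so it lies inside.
All remaining points lie in this disk, and no smaller disk contains both endpoints, so this is the minimum enclosing circle.
r = √(55.25) ≈ 7.433.

7.433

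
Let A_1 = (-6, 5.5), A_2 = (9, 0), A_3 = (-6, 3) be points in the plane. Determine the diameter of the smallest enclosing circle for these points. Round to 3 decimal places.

Side lengths²: A_1A_2² = 255.25, A_1A_3² = 6.25, A_2A_3² = 234.
Since A_1A_2² = 255.25 ≥ 234 + 6.25 = 240.25, the angle opposite A_1A_2 is not acute, so the smallest enclosing circle has A_1A_2 as diameter.
Centre = midpoint of A_1A_2 = (1.5, 2.75), r² = 255.25/4 = 63.8125.
Diameter = 2r = 2√(63.8125) ≈ 15.977.

15.977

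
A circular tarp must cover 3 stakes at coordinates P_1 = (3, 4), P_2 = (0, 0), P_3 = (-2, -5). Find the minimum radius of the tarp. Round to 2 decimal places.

Side lengths²: P_1P_2² = 25, P_1P_3² = 106, P_2P_3² = 29.
Since P_1P_3² = 106 ≥ 29 + 25 = 54, the angle opposite P_1P_3 is not acute, so the smallest enclosing circle has P_1P_3 as diameter.
Centre = midpoint of P_1P_3 = (0.5, -0.5), r² = 106/4 = 26.5.
r = √(26.5) ≈ 5.15.

5.15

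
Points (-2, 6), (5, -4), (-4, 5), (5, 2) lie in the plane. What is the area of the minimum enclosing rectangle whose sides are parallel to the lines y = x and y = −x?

In coordinates u = x + y, v = x − y the rectangle is axis-aligned; the map (x,y)→(u,v) scales areas by 2.
u-values: 4, 1, 1, 7; range = 7 − 1 = 6.
v-values: -8, 9, -9, 3; range = 9 − (-9) = 18.
Area = (6 × 18) / 2 = 54.

54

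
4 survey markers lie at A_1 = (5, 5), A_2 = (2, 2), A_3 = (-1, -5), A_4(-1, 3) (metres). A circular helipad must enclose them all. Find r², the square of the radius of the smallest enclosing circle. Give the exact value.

34

A smallest enclosing disk is always determined by at most three of the input points on its boundary.
The farthest pair is A_1–A_3 with squared distance 136. The circle on this segment as diameter has centre (2, 0) and r² = 136/4 = 34.
Check A_2: distance² to centre = 4 ≤ 34, so it lies inside.
All remaining points lie in this disk, and no smaller disk contains both endpoints, so this is the minimum enclosing circle.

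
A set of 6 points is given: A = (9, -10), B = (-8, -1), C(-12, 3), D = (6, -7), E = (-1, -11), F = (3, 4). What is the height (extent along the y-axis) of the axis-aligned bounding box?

15

max y = 4, min y = -11, so height = 15.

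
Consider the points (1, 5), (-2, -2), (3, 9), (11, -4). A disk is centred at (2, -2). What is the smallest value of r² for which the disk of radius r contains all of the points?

The required radius is the distance from (2, -2) to the farthest point.
Squared distances: 50, 16, 122, 85.
Maximum is 122, attained at (3, 9).

122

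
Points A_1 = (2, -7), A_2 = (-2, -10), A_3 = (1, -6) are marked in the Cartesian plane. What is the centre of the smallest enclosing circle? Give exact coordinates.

Side lengths²: A_1A_2² = 25, A_1A_3² = 2, A_2A_3² = 25.
Since A_2A_3² = 25 < 25 + 2 = 27, the triangle is acute, so the smallest enclosing circle is the circumcircle.
Circumcentre = (-3/14, -115/14), r² = 625/98.
Centre = (-3/14, -115/14).

(-3/14, -115/14)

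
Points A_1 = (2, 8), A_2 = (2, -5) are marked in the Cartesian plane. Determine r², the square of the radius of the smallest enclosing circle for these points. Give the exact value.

42.25

The smallest circle enclosing two points has them as diameter endpoints.
Centre = midpoint = (2, 1.5); r² = |A_1A_2|²/4 = 169/4 = 42.25.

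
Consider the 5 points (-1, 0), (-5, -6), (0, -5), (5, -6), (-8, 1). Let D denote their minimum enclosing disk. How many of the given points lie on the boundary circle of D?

By Welzl's lemma the MEC is supported by two points (diametrically opposite) or three points (on a circumcircle).
The farthest pair is (5, -6)–(-8, 1) with squared distance 218. The circle on this segment as diameter has centre (-1.5, -2.5) and r² = 218/4 = 54.5.
Check (-1, 0): distance² to centre = 6.5 ≤ 54.5, so it lies inside.
All remaining points lie in this disk, and no smaller disk contains both endpoints, so this is the minimum enclosing circle.
The points at distance exactly r from the centre are (5, -6), (-8, 1) — 2 points.

2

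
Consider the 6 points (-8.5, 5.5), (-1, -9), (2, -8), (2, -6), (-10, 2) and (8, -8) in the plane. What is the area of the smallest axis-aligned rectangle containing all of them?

261

x ranges over [-10, 8], width 18.
y ranges over [-9, 5.5], height 14.5.
Area = 18 × 14.5 = 261.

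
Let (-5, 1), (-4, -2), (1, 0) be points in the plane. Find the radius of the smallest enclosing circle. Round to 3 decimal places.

3.047

Call the three points A, B, C in the order given.
Side lengths²: AB² = 10, AC² = 37, BC² = 29.
Since AC² = 37 < 29 + 10 = 39, the triangle is acute, so the smallest enclosing circle is the circumcircle.
Circumcentre = (-69/34, 11/34), r² = 5365/578.
r = √(5365/578) ≈ 3.047.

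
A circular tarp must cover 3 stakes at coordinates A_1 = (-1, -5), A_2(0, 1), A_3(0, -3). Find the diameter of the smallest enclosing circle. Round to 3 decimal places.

Side lengths²: A_1A_2² = 37, A_1A_3² = 5, A_2A_3² = 16.
Since A_1A_2² = 37 ≥ 16 + 5 = 21, the angle opposite A_1A_2 is not acute, so the smallest enclosing circle has A_1A_2 as diameter.
Centre = midpoint of A_1A_2 = (-0.5, -2), r² = 37/4 = 9.25.
Diameter = 2r = 2√(9.25) ≈ 6.083.

6.083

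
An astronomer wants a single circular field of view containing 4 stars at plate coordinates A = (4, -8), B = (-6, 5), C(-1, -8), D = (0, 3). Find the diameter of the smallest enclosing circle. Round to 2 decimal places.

16.40

The farthest pair is A–B with squared distance 269. The circle on this segment as diameter has centre (-1, -1.5) and r² = 269/4 = 67.25.
Check C: distance² to centre = 42.25 ≤ 67.25, so it lies inside.
All remaining points lie in this disk, and no smaller disk contains both endpoints, so this is the minimum enclosing circle.
Diameter = 2r = 2√(67.25) ≈ 16.40.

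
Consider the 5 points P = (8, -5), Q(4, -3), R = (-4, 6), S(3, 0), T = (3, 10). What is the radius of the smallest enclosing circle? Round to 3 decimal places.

The minimum enclosing circle of a finite set is fixed by two of the points (as a diameter) or three (as a circumcircle).
The minimum enclosing circle is determined by three boundary points: P, R, T.
Their circumcentre is (3.1, 1.7) with r² = 68.9.
The farthest remaining point Q is at distance² 22.9 ≤ 68.9.
r = √(68.9) ≈ 8.301.

8.301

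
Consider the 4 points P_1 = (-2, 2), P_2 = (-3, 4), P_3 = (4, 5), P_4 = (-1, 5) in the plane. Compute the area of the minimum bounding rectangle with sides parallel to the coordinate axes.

21

x ranges over [-3, 4], width 7.
y ranges over [2, 5], height 3.
Area = 7 × 3 = 21.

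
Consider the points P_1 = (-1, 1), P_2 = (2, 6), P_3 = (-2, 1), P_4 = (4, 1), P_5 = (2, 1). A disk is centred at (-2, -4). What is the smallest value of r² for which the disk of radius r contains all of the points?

The required radius is the distance from (-2, -4) to the farthest point.
Squared distances: 26, 116, 25, 61, 41.
Maximum is 116, attained at P_2.

116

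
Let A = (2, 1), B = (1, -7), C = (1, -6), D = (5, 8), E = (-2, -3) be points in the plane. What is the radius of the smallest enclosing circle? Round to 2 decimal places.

The minimum enclosing circle of a finite set is fixed by two of the points (as a diameter) or three (as a circumcircle).
The farthest pair is B–D with squared distance 241. The circle on this segment as diameter has centre (3, 0.5) and r² = 241/4 = 60.25.
Check A: distance² to centre = 1.25 ≤ 60.25, so it lies inside.
All remaining points lie in this disk, and no smaller disk contains both endpoints, so this is the minimum enclosing circle.
r = √(60.25) ≈ 7.76.

7.76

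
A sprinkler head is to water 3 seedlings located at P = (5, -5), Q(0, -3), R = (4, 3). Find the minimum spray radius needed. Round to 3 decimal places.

4.119

Side lengths²: PQ² = 29, PR² = 65, QR² = 52.
Since PR² = 65 < 52 + 29 = 81, the triangle is acute, so the smallest enclosing circle is the circumcircle.
Circumcentre = (139/38, -21/19), r² = 24505/1444.
r = √(24505/1444) ≈ 4.119.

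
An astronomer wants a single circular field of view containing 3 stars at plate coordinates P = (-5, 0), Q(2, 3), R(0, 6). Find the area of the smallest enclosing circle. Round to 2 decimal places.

49.55

Side lengths²: PQ² = 58, PR² = 61, QR² = 13.
Since PR² = 61 < 58 + 13 = 71, the triangle is acute, so the smallest enclosing circle is the circumcircle.
Circumcentre = (-35/18, 137/54), r² = 22997/1458.
Area = π·r² = π·22997/1458 ≈ 49.55.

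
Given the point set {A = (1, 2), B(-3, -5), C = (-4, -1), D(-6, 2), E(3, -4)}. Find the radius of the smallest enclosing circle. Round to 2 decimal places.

5.41

The minimum enclosing circle of a finite set is fixed by two of the points (as a diameter) or three (as a circumcircle).
The farthest pair is D–E with squared distance 117. The circle on this segment as diameter has centre (-1.5, -1) and r² = 117/4 = 29.25.
Check A: distance² to centre = 15.25 ≤ 29.25, so it lies inside.
All remaining points lie in this disk, and no smaller disk contains both endpoints, so this is the minimum enclosing circle.
r = √(29.25) ≈ 5.41.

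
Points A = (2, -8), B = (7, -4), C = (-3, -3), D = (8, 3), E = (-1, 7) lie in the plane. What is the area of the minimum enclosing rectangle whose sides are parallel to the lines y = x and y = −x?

161.5

In coordinates u = x + y, v = x − y the rectangle is axis-aligned; the map (x,y)→(u,v) scales areas by 2.
u-values: -6, 3, -6, 11, 6; range = 11 − (-6) = 17.
v-values: 10, 11, 0, 5, -8; range = 11 − (-8) = 19.
Area = (17 × 19) / 2 = 161.5.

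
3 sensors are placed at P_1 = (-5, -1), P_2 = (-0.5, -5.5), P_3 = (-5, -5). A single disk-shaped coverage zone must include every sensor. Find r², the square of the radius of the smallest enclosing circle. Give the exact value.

10.125

Side lengths²: P_1P_2² = 40.5, P_1P_3² = 16, P_2P_3² = 20.5.
Since P_1P_2² = 40.5 ≥ 20.5 + 16 = 36.5, the angle opposite P_1P_2 is not acute, so the smallest enclosing circle has P_1P_2 as diameter.
Centre = midpoint of P_1P_2 = (-2.75, -3.25), r² = 40.5/4 = 10.125.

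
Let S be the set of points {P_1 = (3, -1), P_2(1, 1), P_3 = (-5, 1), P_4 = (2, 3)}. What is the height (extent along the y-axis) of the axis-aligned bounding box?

max y = 3, min y = -1, so height = 4.

4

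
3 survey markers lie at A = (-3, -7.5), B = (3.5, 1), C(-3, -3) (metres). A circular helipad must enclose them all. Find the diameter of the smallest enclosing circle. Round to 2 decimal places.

Side lengths²: AB² = 114.5, AC² = 20.25, BC² = 58.25.
Since AB² = 114.5 ≥ 58.25 + 20.25 = 78.5, the angle opposite AB is not acute, so the smallest enclosing circle has AB as diameter.
Centre = midpoint of AB = (0.25, -3.25), r² = 114.5/4 = 28.625.
Diameter = 2r = 2√(28.625) ≈ 10.70.

10.70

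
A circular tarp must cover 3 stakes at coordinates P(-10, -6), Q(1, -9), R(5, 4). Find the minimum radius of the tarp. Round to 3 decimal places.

Side lengths²: PQ² = 130, PR² = 325, QR² = 185.
Since PR² = 325 ≥ 185 + 130 = 315, the angle opposite PR is not acute, so the smallest enclosing circle has PR as diameter.
Centre = midpoint of PR = (-2.5, -1), r² = 325/4 = 81.25.
r = √(81.25) ≈ 9.014.

9.014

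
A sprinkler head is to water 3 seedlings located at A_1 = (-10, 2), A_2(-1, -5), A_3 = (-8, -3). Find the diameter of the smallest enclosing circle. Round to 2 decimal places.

Side lengths²: A_1A_2² = 130, A_1A_3² = 29, A_2A_3² = 53.
Since A_1A_2² = 130 ≥ 53 + 29 = 82, the angle opposite A_1A_2 is not acute, so the smallest enclosing circle has A_1A_2 as diameter.
Centre = midpoint of A_1A_2 = (-5.5, -1.5), r² = 130/4 = 32.5.
Diameter = 2r = 2√(32.5) ≈ 11.40.

11.40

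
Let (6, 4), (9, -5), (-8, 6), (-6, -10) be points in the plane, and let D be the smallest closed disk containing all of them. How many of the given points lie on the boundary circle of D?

The minimum enclosing circle of a finite set is fixed by two of the points (as a diameter) or three (as a circumcircle).
The minimum enclosing circle is determined by three boundary points: (9, -5), (-8, 6), (-6, -10).
Their circumcentre is (-0.6, -1.2) with r² = 106.6.
The farthest remaining point (6, 4) is at distance² 70.6 ≤ 106.6.
The points at distance exactly r from the centre are (9, -5), (-8, 6), (-6, -10) — 3 points.

3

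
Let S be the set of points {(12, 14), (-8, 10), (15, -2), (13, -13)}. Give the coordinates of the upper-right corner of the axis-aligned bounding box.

x-range [-8, 15], y-range [-13, 14].
The upper-right corner is (15, 14).

(15, 14)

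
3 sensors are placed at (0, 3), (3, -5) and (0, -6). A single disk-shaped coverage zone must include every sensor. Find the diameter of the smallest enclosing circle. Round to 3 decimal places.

9.006

Call the three points A, B, C in the order given.
Side lengths²: AB² = 73, AC² = 81, BC² = 10.
Since AC² = 81 < 73 + 10 = 83, the triangle is acute, so the smallest enclosing circle is the circumcircle.
Circumcentre = (1/6, -1.5), r² = 365/18.
Diameter = 2r = 2√(365/18) ≈ 9.006.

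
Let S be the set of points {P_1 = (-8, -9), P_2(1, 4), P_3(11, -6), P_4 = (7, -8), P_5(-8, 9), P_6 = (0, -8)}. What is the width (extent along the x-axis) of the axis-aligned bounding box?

max x = 11, min x = -8, so width = 19.

19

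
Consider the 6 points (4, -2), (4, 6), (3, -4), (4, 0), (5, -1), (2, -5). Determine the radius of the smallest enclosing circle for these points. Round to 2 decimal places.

5.59

By Welzl's lemma the MEC is supported by two points (diametrically opposite) or three points (on a circumcircle).
The farthest pair is (4, 6)–(2, -5) with squared distance 125. The circle on this segment as diameter has centre (3, 0.5) and r² = 125/4 = 31.25.
Check (4, -2): distance² to centre = 7.25 ≤ 31.25, so it lies inside.
All remaining points lie in this disk, and no smaller disk contains both endpoints, so this is the minimum enclosing circle.
r = √(31.25) ≈ 5.59.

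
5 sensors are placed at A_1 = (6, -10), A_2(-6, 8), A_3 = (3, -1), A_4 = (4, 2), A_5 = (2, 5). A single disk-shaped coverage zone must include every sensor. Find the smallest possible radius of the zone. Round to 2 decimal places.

By Welzl's lemma the MEC is supported by two points (diametrically opposite) or three points (on a circumcircle).
The farthest pair is A_1–A_2 with squared distance 468. The circle on this segment as diameter has centre (0, -1) and r² = 468/4 = 117.
Check A_3: distance² to centre = 9 ≤ 117, so it lies inside.
All remaining points lie in this disk, and no smaller disk contains both endpoints, so this is the minimum enclosing circle.
r = √117 ≈ 10.82.

10.82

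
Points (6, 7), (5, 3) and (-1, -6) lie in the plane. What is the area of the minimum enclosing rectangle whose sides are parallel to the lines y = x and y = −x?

In coordinates u = x + y, v = x − y the rectangle is axis-aligned; the map (x,y)→(u,v) scales areas by 2.
u-values: 13, 8, -7; range = 13 − (-7) = 20.
v-values: -1, 2, 5; range = 5 − (-1) = 6.
Area = (20 × 6) / 2 = 60.

60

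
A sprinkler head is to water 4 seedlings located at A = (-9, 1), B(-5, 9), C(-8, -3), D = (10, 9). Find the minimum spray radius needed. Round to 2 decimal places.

A smallest enclosing disk is always determined by at most three of the input points on its boundary.
The farthest pair is C–D with squared distance 468. The circle on this segment as diameter has centre (1, 3) and r² = 468/4 = 117.
Check A: distance² to centre = 104 ≤ 117, so it lies inside.
All remaining points lie in this disk, and no smaller disk contains both endpoints, so this is the minimum enclosing circle.
r = √117 ≈ 10.82.

10.82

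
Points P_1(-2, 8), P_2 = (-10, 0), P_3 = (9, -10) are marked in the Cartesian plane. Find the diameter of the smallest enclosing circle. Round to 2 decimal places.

22.09

Side lengths²: P_1P_2² = 128, P_1P_3² = 445, P_2P_3² = 461.
Since P_2P_3² = 461 < 445 + 128 = 573, the triangle is acute, so the smallest enclosing circle is the circumcircle.
Circumcentre = (41/58, -157/58), r² = 205145/1682.
Diameter = 2r = 2√(205145/1682) ≈ 22.09.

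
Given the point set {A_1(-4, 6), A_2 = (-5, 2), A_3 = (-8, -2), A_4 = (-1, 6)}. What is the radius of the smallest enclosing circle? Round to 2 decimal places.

A smallest enclosing disk is always determined by at most three of the input points on its boundary.
The farthest pair is A_3–A_4 with squared distance 113. The circle on this segment as diameter has centre (-4.5, 2) and r² = 113/4 = 28.25.
Check A_1: distance² to centre = 16.25 ≤ 28.25, so it lies inside.
All remaining points lie in this disk, and no smaller disk contains both endpoints, so this is the minimum enclosing circle.
r = √(28.25) ≈ 5.32.

5.32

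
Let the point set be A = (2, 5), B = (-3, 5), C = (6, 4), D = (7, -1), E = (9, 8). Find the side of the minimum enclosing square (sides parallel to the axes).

12

The bounding box has width 12 and height 9.
An axis-aligned square enclosing the set must have side ≥ max(width, height).
So the minimum side is max(12, 9) = 12.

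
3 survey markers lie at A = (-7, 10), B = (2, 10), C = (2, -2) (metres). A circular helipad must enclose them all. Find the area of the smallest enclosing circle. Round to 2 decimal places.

176.71

Side lengths²: AB² = 81, AC² = 225, BC² = 144.
Since AC² = 225 ≥ 144 + 81 = 225, the angle opposite AC is not acute, so the smallest enclosing circle has AC as diameter.
Centre = midpoint of AC = (-2.5, 4), r² = 225/4 = 56.25.
Area = π·r² = π·56.25 ≈ 176.71.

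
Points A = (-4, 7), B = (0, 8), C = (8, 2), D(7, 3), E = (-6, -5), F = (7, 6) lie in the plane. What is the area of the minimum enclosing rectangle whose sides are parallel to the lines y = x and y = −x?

In coordinates u = x + y, v = x − y the rectangle is axis-aligned; the map (x,y)→(u,v) scales areas by 2.
u-values: 3, 8, 10, 10, -11, 13; range = 13 − (-11) = 24.
v-values: -11, -8, 6, 4, -1, 1; range = 6 − (-11) = 17.
Area = (24 × 17) / 2 = 204.

204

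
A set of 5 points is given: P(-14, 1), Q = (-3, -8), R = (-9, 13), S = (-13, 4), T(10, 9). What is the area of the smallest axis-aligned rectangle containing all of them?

504

x ranges over [-14, 10], width 24.
y ranges over [-8, 13], height 21.
Area = 24 × 21 = 504.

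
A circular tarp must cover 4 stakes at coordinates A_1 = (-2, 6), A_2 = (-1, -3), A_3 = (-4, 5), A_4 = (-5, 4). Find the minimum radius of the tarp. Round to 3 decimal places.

By Welzl's lemma the MEC is supported by two points (diametrically opposite) or three points (on a circumcircle).
The farthest pair is A_1–A_2 with squared distance 82. The circle on this segment as diameter has centre (-1.5, 1.5) and r² = 82/4 = 20.5.
Check A_3: distance² to centre = 18.5 ≤ 20.5, so it lies inside.
All remaining points lie in this disk, and no smaller disk contains both endpoints, so this is the minimum enclosing circle.
r = √(20.5) ≈ 4.528.

4.528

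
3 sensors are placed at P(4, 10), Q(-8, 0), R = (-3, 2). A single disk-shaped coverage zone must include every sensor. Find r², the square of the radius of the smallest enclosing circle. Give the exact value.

61

Side lengths²: PQ² = 244, PR² = 113, QR² = 29.
Since PQ² = 244 ≥ 113 + 29 = 142, the angle opposite PQ is not acute, so the smallest enclosing circle has PQ as diameter.
Centre = midpoint of PQ = (-2, 5), r² = 244/4 = 61.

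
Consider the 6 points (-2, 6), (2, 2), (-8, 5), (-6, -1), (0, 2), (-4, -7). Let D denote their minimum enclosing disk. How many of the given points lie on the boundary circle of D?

A smallest enclosing disk is always determined by at most three of the input points on its boundary.
The minimum enclosing circle is determined by three boundary points: (-2, 6), (-8, 5), (-4, -7).
Their circumcentre is (-153/38, -13/38) with r² = 32005/722.
The farthest remaining point (2, 2) is at distance² 30181/722 ≤ 32005/722.
The points at distance exactly r from the centre are (-2, 6), (-8, 5), (-4, -7) — 3 points.

3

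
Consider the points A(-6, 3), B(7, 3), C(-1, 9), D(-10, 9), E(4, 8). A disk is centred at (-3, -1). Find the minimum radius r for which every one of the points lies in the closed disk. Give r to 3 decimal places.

12.207

The required radius is the distance from (-3, -1) to the farthest point.
Squared distances: 25, 116, 104, 149, 130.
Maximum is 149, attained at D.
r = √149 ≈ 12.207.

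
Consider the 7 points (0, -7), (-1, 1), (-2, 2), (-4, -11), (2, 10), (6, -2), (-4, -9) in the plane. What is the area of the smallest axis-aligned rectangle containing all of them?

210

x ranges over [-4, 6], width 10.
y ranges over [-11, 10], height 21.
Area = 10 × 21 = 210.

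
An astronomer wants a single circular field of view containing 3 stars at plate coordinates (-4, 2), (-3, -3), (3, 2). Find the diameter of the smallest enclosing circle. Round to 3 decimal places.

7.965

Call the three points A, B, C in the order given.
Side lengths²: AB² = 26, AC² = 49, BC² = 61.
Since BC² = 61 < 49 + 26 = 75, the triangle is acute, so the smallest enclosing circle is the circumcircle.
Circumcentre = (-0.5, 0.1), r² = 15.86.
Diameter = 2r = 2√(15.86) ≈ 7.965.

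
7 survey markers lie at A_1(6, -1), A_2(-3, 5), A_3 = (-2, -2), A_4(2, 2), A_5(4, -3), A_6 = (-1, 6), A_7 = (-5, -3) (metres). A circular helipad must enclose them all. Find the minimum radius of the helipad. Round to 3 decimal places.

A smallest enclosing disk is always determined by at most three of the input points on its boundary.
The minimum enclosing circle is determined by three boundary points: A_1, A_6, A_7.
Their circumcentre is (3/26, 3/26) with r² = 12125/338.
The farthest remaining point A_2 is at distance² 11345/338 ≤ 12125/338.
r = √(12125/338) ≈ 5.989.

5.989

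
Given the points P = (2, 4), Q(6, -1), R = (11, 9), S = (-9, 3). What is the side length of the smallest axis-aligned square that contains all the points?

20

The bounding box has width 20 and height 10.
An axis-aligned square enclosing the set must have side ≥ max(width, height).
So the minimum side is max(20, 10) = 20.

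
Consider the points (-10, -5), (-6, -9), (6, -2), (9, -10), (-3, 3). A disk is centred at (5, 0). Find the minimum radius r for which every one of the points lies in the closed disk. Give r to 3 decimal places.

The required radius is the distance from (5, 0) to the farthest point.
Squared distances: 250, 202, 5, 116, 73.
Maximum is 250, attained at (-10, -5).
r = √250 ≈ 15.811.

15.811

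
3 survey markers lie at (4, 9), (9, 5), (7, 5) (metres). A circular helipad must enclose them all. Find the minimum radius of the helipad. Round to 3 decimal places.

Call the three points A, B, C in the order given.
Side lengths²: AB² = 41, AC² = 25, BC² = 4.
Since AB² = 41 ≥ 25 + 4 = 29, the angle opposite AB is not acute, so the smallest enclosing circle has AB as diameter.
Centre = midpoint of AB = (6.5, 7), r² = 41/4 = 10.25.
r = √(10.25) ≈ 3.202.

3.202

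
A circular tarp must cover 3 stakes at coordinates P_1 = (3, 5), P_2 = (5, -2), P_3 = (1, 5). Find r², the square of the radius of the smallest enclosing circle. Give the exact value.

Side lengths²: P_1P_2² = 53, P_1P_3² = 4, P_2P_3² = 65.
Since P_2P_3² = 65 ≥ 53 + 4 = 57, the angle opposite P_2P_3 is not acute, so the smallest enclosing circle has P_2P_3 as diameter.
Centre = midpoint of P_2P_3 = (3, 1.5), r² = 65/4 = 16.25.

16.25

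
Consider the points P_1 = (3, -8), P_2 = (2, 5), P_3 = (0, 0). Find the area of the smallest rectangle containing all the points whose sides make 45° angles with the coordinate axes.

84

In coordinates u = x + y, v = x − y the rectangle is axis-aligned; the map (x,y)→(u,v) scales areas by 2.
u-values: -5, 7, 0; range = 7 − (-5) = 12.
v-values: 11, -3, 0; range = 11 − (-3) = 14.
Area = (12 × 14) / 2 = 84.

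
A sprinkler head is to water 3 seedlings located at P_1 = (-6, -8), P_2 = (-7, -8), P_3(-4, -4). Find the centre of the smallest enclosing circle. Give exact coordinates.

(-5.5, -6)

Side lengths²: P_1P_2² = 1, P_1P_3² = 20, P_2P_3² = 25.
Since P_2P_3² = 25 ≥ 20 + 1 = 21, the angle opposite P_2P_3 is not acute, so the smallest enclosing circle has P_2P_3 as diameter.
Centre = midpoint of P_2P_3 = (-5.5, -6), r² = 25/4 = 6.25.
Centre = (-5.5, -6).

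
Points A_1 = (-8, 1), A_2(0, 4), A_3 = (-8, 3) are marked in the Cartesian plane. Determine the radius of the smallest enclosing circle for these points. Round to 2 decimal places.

Side lengths²: A_1A_2² = 73, A_1A_3² = 4, A_2A_3² = 65.
Since A_1A_2² = 73 ≥ 65 + 4 = 69, the angle opposite A_1A_2 is not acute, so the smallest enclosing circle has A_1A_2 as diameter.
Centre = midpoint of A_1A_2 = (-4, 2.5), r² = 73/4 = 18.25.
r = √(18.25) ≈ 4.27.

4.27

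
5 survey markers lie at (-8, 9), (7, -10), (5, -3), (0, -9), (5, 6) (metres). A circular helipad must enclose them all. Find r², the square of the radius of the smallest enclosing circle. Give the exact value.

A smallest enclosing disk is always determined by at most three of the input points on its boundary.
The farthest pair is (-8, 9)–(7, -10) with squared distance 586. The circle on this segment as diameter has centre (-0.5, -0.5) and r² = 586/4 = 146.5.
Check (5, -3): distance² to centre = 36.5 ≤ 146.5, so it lies inside.
All remaining points lie in this disk, and no smaller disk contains both endpoints, so this is the minimum enclosing circle.

146.5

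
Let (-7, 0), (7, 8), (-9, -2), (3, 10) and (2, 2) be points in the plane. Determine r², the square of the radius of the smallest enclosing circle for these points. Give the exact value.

89

The farthest pair is (7, 8)–(-9, -2) with squared distance 356. The circle on this segment as diameter has centre (-1, 3) and r² = 356/4 = 89.
Check (-7, 0): distance² to centre = 45 ≤ 89, so it lies inside.
All remaining points lie in this disk, and no smaller disk contains both endpoints, so this is the minimum enclosing circle.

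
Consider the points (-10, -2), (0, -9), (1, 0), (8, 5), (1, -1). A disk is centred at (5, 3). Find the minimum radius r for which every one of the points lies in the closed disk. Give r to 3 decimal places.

15.811

The required radius is the distance from (5, 3) to the farthest point.
Squared distances: 250, 169, 25, 13, 32.
Maximum is 250, attained at (-10, -2).
r = √250 ≈ 15.811.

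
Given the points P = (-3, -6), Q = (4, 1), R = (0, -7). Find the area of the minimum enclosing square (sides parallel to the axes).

64

The bounding box has width 7 and height 8.
An axis-aligned square enclosing the set must have side ≥ max(width, height).
So the minimum side is max(7, 8) = 8.
Area = 8² = 64.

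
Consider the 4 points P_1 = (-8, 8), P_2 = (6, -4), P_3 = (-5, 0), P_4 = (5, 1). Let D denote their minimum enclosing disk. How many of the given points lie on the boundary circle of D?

2

The farthest pair is P_1–P_2 with squared distance 340. The circle on this segment as diameter has centre (-1, 2) and r² = 340/4 = 85.
Check P_3: distance² to centre = 20 ≤ 85, so it lies inside.
All remaining points lie in this disk, and no smaller disk contains both endpoints, so this is the minimum enclosing circle.
The points at distance exactly r from the centre are P_1, P_2 — 2 points.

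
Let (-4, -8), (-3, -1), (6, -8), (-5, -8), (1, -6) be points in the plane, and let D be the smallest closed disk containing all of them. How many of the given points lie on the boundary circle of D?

3

A smallest enclosing disk is always determined by at most three of the input points on its boundary.
The minimum enclosing circle is determined by three boundary points: (-3, -1), (6, -8), (-5, -8).
Their circumcentre is (0.5, -81/14) with r² = 3445/98.
The farthest remaining point (-4, -8) is at distance² 2465/98 ≤ 3445/98.
The points at distance exactly r from the centre are (-3, -1), (6, -8), (-5, -8) — 3 points.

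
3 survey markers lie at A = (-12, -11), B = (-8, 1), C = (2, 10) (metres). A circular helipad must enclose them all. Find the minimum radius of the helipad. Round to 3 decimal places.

Side lengths²: AB² = 160, AC² = 637, BC² = 181.
Since AC² = 637 ≥ 181 + 160 = 341, the angle opposite AC is not acute, so the smallest enclosing circle has AC as diameter.
Centre = midpoint of AC = (-5, -0.5), r² = 637/4 = 159.25.
r = √(159.25) ≈ 12.619.

12.619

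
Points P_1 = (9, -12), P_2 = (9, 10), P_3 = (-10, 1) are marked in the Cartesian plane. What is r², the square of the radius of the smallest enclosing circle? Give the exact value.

58565/361

Side lengths²: P_1P_2² = 484, P_1P_3² = 530, P_2P_3² = 442.
Since P_1P_3² = 530 < 484 + 442 = 926, the triangle is acute, so the smallest enclosing circle is the circumcircle.
Circumcentre = (49/19, -1), r² = 58565/361.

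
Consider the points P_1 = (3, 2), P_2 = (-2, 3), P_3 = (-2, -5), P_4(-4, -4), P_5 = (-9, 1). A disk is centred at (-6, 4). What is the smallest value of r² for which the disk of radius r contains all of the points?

97

The required radius is the distance from (-6, 4) to the farthest point.
Squared distances: 85, 17, 97, 68, 18.
Maximum is 97, attained at P_3.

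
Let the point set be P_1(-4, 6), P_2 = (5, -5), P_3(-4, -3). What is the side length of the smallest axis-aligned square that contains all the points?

11

The bounding box has width 9 and height 11.
An axis-aligned square enclosing the set must have side ≥ max(width, height).
So the minimum side is max(9, 11) = 11.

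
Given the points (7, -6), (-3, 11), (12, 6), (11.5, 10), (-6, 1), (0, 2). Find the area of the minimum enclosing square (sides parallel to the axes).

324

The bounding box has width 18 and height 17.
An axis-aligned square enclosing the set must have side ≥ max(width, height).
So the minimum side is max(18, 17) = 18.
Area = 18² = 324.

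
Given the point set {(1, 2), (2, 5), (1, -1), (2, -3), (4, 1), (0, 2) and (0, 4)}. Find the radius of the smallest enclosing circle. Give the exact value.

4

A smallest enclosing disk is always determined by at most three of the input points on its boundary.
The farthest pair is (2, 5)–(2, -3) with squared distance 64. The circle on this segment as diameter has centre (2, 1) and r² = 64/4 = 16.
Check (1, 2): distance² to centre = 2 ≤ 16, so it lies inside.
All remaining points lie in this disk, and no smaller disk contains both endpoints, so this is the minimum enclosing circle.
r = √16 = 4.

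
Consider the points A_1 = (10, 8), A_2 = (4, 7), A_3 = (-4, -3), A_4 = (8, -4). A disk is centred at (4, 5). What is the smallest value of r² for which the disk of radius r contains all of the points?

The required radius is the distance from (4, 5) to the farthest point.
Squared distances: 45, 4, 128, 97.
Maximum is 128, attained at A_3.

128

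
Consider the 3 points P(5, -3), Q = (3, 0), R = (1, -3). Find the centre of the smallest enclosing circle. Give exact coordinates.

(3, -13/6)

Side lengths²: PQ² = 13, PR² = 16, QR² = 13.
Since PR² = 16 < 13 + 13 = 26, the triangle is acute, so the smallest enclosing circle is the circumcircle.
Circumcentre = (3, -13/6), r² = 169/36.
Centre = (3, -13/6).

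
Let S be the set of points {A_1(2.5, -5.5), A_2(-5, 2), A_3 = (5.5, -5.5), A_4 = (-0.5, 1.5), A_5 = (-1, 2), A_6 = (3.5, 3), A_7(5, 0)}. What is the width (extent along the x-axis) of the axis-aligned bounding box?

10.5

max x = 5.5, min x = -5, so width = 10.5.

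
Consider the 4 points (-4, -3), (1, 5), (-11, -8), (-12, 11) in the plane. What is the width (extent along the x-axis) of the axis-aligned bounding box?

13

max x = 1, min x = -12, so width = 13.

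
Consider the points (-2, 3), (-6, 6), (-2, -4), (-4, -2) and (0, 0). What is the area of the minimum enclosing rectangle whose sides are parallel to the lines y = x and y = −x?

In coordinates u = x + y, v = x − y the rectangle is axis-aligned; the map (x,y)→(u,v) scales areas by 2.
u-values: 1, 0, -6, -6, 0; range = 1 − (-6) = 7.
v-values: -5, -12, 2, -2, 0; range = 2 − (-12) = 14.
Area = (7 × 14) / 2 = 49.

49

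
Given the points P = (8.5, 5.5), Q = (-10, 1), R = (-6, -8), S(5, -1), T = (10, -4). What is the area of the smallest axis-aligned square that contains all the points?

The bounding box has width 20 and height 13.5.
An axis-aligned square enclosing the set must have side ≥ max(width, height).
So the minimum side is max(20, 13.5) = 20.
Area = 20² = 400.

400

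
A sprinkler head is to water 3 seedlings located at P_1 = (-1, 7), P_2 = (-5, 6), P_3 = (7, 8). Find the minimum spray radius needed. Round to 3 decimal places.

6.083

Side lengths²: P_1P_2² = 17, P_1P_3² = 65, P_2P_3² = 148.
Since P_2P_3² = 148 ≥ 65 + 17 = 82, the angle opposite P_2P_3 is not acute, so the smallest enclosing circle has P_2P_3 as diameter.
Centre = midpoint of P_2P_3 = (1, 7), r² = 148/4 = 37.
r = √37 ≈ 6.083.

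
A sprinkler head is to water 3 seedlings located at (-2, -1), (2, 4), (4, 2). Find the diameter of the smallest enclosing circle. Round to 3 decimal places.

Call the three points A, B, C in the order given.
Side lengths²: AB² = 41, AC² = 45, BC² = 8.
Since AC² = 45 < 41 + 8 = 49, the triangle is acute, so the smallest enclosing circle is the circumcircle.
Circumcentre = (5/6, 5/6), r² = 205/18.
Diameter = 2r = 2√(205/18) ≈ 6.749.

6.749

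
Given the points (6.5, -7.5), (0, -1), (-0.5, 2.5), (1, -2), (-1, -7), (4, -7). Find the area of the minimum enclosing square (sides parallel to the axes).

The bounding box has width 7.5 and height 10.
An axis-aligned square enclosing the set must have side ≥ max(width, height).
So the minimum side is max(7.5, 10) = 10.
Area = 10² = 100.

100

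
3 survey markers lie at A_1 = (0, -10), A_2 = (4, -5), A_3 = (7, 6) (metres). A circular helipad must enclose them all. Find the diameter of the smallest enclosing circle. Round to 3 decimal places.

Side lengths²: A_1A_2² = 41, A_1A_3² = 305, A_2A_3² = 130.
Since A_1A_3² = 305 ≥ 130 + 41 = 171, the angle opposite A_1A_3 is not acute, so the smallest enclosing circle has A_1A_3 as diameter.
Centre = midpoint of A_1A_3 = (3.5, -2), r² = 305/4 = 76.25.
Diameter = 2r = 2√(76.25) ≈ 17.464.

17.464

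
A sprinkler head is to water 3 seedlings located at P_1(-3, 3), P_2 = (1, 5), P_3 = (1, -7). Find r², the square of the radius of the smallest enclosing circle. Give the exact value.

Side lengths²: P_1P_2² = 20, P_1P_3² = 116, P_2P_3² = 144.
Since P_2P_3² = 144 ≥ 116 + 20 = 136, the angle opposite P_2P_3 is not acute, so the smallest enclosing circle has P_2P_3 as diameter.
Centre = midpoint of P_2P_3 = (1, -1), r² = 144/4 = 36.

36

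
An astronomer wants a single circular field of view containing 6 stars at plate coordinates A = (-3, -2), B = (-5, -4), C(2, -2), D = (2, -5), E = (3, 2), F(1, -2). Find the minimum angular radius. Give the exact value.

5

The minimum enclosing circle of a finite set is fixed by two of the points (as a diameter) or three (as a circumcircle).
The farthest pair is B–E with squared distance 100. The circle on this segment as diameter has centre (-1, -1) and r² = 100/4 = 25.
Check A: distance² to centre = 5 ≤ 25, so it lies inside.
All remaining points lie in this disk, and no smaller disk contains both endpoints, so this is the minimum enclosing circle.
r = √25 = 5.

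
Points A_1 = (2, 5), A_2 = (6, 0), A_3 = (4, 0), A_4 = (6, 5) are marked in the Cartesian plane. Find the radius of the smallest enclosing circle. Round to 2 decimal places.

3.20

By Welzl's lemma the MEC is supported by two points (diametrically opposite) or three points (on a circumcircle).
The farthest pair is A_1–A_2 with squared distance 41. The circle on this segment as diameter has centre (4, 2.5) and r² = 41/4 = 10.25.
Check A_3: distance² to centre = 6.25 ≤ 10.25, so it lies inside.
All remaining points lie in this disk, and no smaller disk contains both endpoints, so this is the minimum enclosing circle.
r = √(10.25) ≈ 3.20.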